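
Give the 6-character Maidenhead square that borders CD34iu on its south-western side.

Longitude subsquare i = 8; −1 → 7 = h.
Latitude subsquare u = 20; −1 → 19 = t.

CD34ht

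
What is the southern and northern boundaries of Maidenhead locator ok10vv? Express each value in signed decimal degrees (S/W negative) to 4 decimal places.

Field O=14, K=10: +14·20° lon, +10·10° lat → SW at lon 100°, lat 10°.
Square 1, 0: +1·2° lon, +0·1° lat → SW at lon 102°, lat 10°.
Subsquare v=21, v=21: +21·0.0833333° lon, +21·0.0416667° lat → SW at lon 103.75°, lat 10.875°.
Cell spans 0.0833333° lon × 0.0416667° lat.
south 10.8750, north 10.9167.

10.8750, 10.9167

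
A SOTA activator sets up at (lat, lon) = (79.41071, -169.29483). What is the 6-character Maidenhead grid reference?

Shift to the Maidenhead origin (180°W, 90°S): lon 10.7052, lat 169.4107.
Field: lon ⌊10.7052/20⌋ = 0 → A; lat ⌊169.4107/10⌋ = 16 → Q.
Square: lon ⌊10.7052/2⌋ = 5; lat ⌊9.4107/1⌋ = 9.
Subsquare: lon ⌊0.7052/0.0833333⌋ = 8 → i; lat ⌊0.4107/0.0416667⌋ = 9 → j.

AQ59ij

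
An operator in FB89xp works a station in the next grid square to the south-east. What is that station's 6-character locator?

FB99ao

Longitude subsquare x = 23; +1 → 24, wraps to 0 = a, carry into square.
Longitude square 8; +1 → 9.
Latitude subsquare p = 15; −1 → 14 = o.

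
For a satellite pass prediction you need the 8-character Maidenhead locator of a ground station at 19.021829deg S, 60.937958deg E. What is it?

Offset from 180°W / 90°S: lon 240.93796°, lat 70.97817°.
Field: 240.93796/20 → 12 → M, 70.97817/10 → 7 → H; chars MH.
Square: 0.93796/2 → 0, 0.97817/1 → 0; chars 00.
Subsquare: 0.93796/0.0833333 → 11 → l, 0.97817/0.0416667 → 23 → x; chars lx.
Extended square: 0.02129/0.00833333 → 2, 0.01984/0.00416667 → 4; chars 24.

MH00lx24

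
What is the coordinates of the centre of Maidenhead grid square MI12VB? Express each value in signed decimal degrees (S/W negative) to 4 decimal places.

Field M=12, I=8: +12·20° lon, +8·10° lat → SW at lon 60°, lat -10°.
Square 1, 2: +1·2° lon, +2·1° lat → SW at lon 62°, lat -8°.
Subsquare v=21, b=1: +21·0.0833333° lon, +1·0.0416667° lat → SW at lon 63.75°, lat -7.95833°.
Cell spans 0.0833333° lon × 0.0416667° lat. Centre is SW corner plus half of each.
latitude -7.9375, longitude 63.7917.

-7.9375, 63.7917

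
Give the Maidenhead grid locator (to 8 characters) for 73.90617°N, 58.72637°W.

Shift to the Maidenhead origin (180°W, 90°S): lon 121.27363, lat 163.90617.
Field: lon ⌊121.27363/20⌋ = 6 → G; lat ⌊163.90617/10⌋ = 16 → Q.
Square: lon ⌊1.27363/2⌋ = 0; lat ⌊3.90617/1⌋ = 3.
Subsquare: lon ⌊1.27363/0.0833333⌋ = 15 → p; lat ⌊0.90617/0.0416667⌋ = 21 → v.
Extended square: lon ⌊0.02363/0.00833333⌋ = 2; lat ⌊0.03117/0.00416667⌋ = 7.

GQ03pv27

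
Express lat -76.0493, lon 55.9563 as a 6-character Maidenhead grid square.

LB73xw

Add 180° to longitude and 90° to latitude: 235.9563, 13.9507.
Field: 235.9563/20 → 11 → L, 13.9507/10 → 1 → B; chars LB.
Square: 15.9563/2 → 7, 3.9507/1 → 3; chars 73.
Subsquare: 1.9563/0.0833333 → 23 → x, 0.9507/0.0416667 → 22 → w; chars xw.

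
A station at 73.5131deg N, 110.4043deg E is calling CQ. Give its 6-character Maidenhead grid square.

Offset from 180°W / 90°S: lon 290.4043°, lat 163.5131°.
Field: 290.4043/20 → 14 → O, 163.5131/10 → 16 → Q; chars OQ.
Square: 10.4043/2 → 5, 3.5131/1 → 3; chars 53.
Subsquare: 0.4043/0.0833333 → 4 → e, 0.5131/0.0416667 → 12 → m; chars em.

OQ53em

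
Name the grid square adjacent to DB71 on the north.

DB72

Latitude square 1; +1 → 2.
The longitude characters are unchanged.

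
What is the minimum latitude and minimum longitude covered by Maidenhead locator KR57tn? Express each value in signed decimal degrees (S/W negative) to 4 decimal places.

87.5417, 31.5833

Field K=10, R=17: +10·20° lon, +17·10° lat → SW at lon 20°, lat 80°.
Square 5, 7: +5·2° lon, +7·1° lat → SW at lon 30°, lat 87°.
Subsquare t=19, n=13: +19·0.0833333° lon, +13·0.0416667° lat → SW at lon 31.5833°, lat 87.5417°.
latitude 87.5417, longitude 31.5833.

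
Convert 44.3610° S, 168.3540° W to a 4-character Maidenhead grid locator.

AE55

Add 180° to longitude and 90° to latitude: 11.65, 45.64.
Field: 11.65/20 → 0 → A, 45.64/10 → 4 → E; chars AE.
Square: 11.65/2 → 5, 5.64/1 → 5; chars 55.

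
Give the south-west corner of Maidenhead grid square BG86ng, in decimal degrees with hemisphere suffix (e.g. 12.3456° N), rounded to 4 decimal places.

23.7500° S, 142.9167° W

Field B=1, G=6: +1·20° lon, +6·10° lat → SW at lon -160°, lat -30°.
Square 8, 6: +8·2° lon, +6·1° lat → SW at lon -144°, lat -24°.
Subsquare n=13, g=6: +13·0.0833333° lon, +6·0.0416667° lat → SW at lon -142.917°, lat -23.75°.
latitude 23.7500° S, longitude 142.9167° W.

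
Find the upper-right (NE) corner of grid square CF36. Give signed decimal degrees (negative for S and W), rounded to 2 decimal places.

Field C=2, F=5: +2·20° lon, +5·10° lat → SW at lon -140°, lat -40°.
Square 3, 6: +3·2° lon, +6·1° lat → SW at lon -134°, lat -34°.
Cell spans 2° lon × 1° lat. NE corner is SW corner plus one full cell.
latitude -33.00, longitude -132.00.

-33.00, -132.00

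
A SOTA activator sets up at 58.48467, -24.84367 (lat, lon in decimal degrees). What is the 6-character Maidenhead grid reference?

Add 180° to longitude and 90° to latitude: 155.1563, 148.4847.
Field: 155.1563/20 → 7 → H, 148.4847/10 → 14 → O; chars HO.
Square: 15.1563/2 → 7, 8.4847/1 → 8; chars 78.
Subsquare: 1.1563/0.0833333 → 13 → n, 0.4847/0.0416667 → 11 → l; chars nl.

HO78nl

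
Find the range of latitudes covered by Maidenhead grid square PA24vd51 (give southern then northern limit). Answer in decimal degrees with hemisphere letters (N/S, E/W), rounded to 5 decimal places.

85.87083° S, 85.86667° S

Field P=15, A=0: +15·20° lon, +0·10° lat → SW at lon 120°, lat -90°.
Square 2, 4: +2·2° lon, +4·1° lat → SW at lon 124°, lat -86°.
Subsquare v=21, d=3: +21·0.0833333° lon, +3·0.0416667° lat → SW at lon 125.75°, lat -85.875°.
Extended square 5, 1: +5·0.00833333° lon, +1·0.00416667° lat → SW at lon 125.792°, lat -85.8708°.
Cell spans 0.00833333° lon × 0.00416667° lat.
south 85.87083° S, north 85.86667° S.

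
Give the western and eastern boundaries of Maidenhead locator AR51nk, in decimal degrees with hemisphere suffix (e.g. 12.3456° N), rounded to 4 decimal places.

Field A=0, R=17: +0·20° lon, +17·10° lat → SW at lon -180°, lat 80°.
Square 5, 1: +5·2° lon, +1·1° lat → SW at lon -170°, lat 81°.
Subsquare n=13, k=10: +13·0.0833333° lon, +10·0.0416667° lat → SW at lon -168.917°, lat 81.4167°.
Cell spans 0.0833333° lon × 0.0416667° lat.
west 168.9167° W, east 168.8333° W.

168.9167° W, 168.8333° W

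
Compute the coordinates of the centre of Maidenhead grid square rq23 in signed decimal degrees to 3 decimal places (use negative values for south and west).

Field R=17, Q=16: +17·20° lon, +16·10° lat → SW at lon 160°, lat 70°.
Square 2, 3: +2·2° lon, +3·1° lat → SW at lon 164°, lat 73°.
Cell spans 2° lon × 1° lat. Centre is SW corner plus half of each.
latitude 73.500, longitude 165.000.

73.500, 165.000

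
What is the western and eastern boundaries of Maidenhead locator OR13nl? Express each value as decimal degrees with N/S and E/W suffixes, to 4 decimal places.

103.0833° E, 103.1667° E

Field O=14, R=17: +14·20° lon, +17·10° lat → SW at lon 100°, lat 80°.
Square 1, 3: +1·2° lon, +3·1° lat → SW at lon 102°, lat 83°.
Subsquare n=13, l=11: +13·0.0833333° lon, +11·0.0416667° lat → SW at lon 103.083°, lat 83.4583°.
Cell spans 0.0833333° lon × 0.0416667° lat.
west 103.0833° E, east 103.1667° E.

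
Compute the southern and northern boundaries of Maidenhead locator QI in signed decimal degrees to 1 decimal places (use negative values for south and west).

-10.0, 0.0

Field Q=16, I=8: +16·20° lon, +8·10° lat → SW at lon 140°, lat -10°.
Cell spans 20° lon × 10° lat.
south -10.0, north 0.0.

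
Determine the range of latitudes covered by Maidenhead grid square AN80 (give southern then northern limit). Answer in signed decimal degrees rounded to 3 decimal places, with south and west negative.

40.000, 41.000

Field A=0, N=13: +0·20° lon, +13·10° lat → SW at lon -180°, lat 40°.
Square 8, 0: +8·2° lon, +0·1° lat → SW at lon -164°, lat 40°.
Cell spans 2° lon × 1° lat.
south 40.000, north 41.000.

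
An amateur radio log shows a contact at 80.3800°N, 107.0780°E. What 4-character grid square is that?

OR30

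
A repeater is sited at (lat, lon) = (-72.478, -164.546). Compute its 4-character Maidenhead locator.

AB77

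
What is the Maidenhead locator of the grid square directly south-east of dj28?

DJ37

Longitude square 2; +1 → 3.
Latitude square 8; −1 → 7.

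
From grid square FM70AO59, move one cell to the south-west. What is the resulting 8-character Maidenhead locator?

FM70ao48

Longitude extended square 5; −1 → 4.
Latitude extended square 9; −1 → 8.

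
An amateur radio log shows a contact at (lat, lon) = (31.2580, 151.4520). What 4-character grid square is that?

Shift to the Maidenhead origin (180°W, 90°S): lon 331.45, lat 121.26.
Field (20°×10°, letters A–R): lon ⌊331.45/20⌋ = 16 → Q; lat ⌊121.26/10⌋ = 12 → M.
Square (2°×1°, digits 0–9): lon ⌊11.45/2⌋ = 5; lat ⌊1.26/1⌋ = 1.

QM51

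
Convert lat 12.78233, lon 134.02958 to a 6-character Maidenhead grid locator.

PK72as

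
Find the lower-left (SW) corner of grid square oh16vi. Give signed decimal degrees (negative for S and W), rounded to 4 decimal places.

Field O=14, H=7: +14·20° lon, +7·10° lat → SW at lon 100°, lat -20°.
Square 1, 6: +1·2° lon, +6·1° lat → SW at lon 102°, lat -14°.
Subsquare v=21, i=8: +21·0.0833333° lon, +8·0.0416667° lat → SW at lon 103.75°, lat -13.6667°.
latitude -13.6667, longitude 103.7500.

-13.6667, 103.7500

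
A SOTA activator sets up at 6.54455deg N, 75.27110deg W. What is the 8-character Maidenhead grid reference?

FJ26in70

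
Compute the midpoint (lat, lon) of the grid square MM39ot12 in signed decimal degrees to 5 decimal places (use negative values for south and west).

39.80208, 67.17917

Field M=12, M=12: +12·20° lon, +12·10° lat → SW at lon 60°, lat 30°.
Square 3, 9: +3·2° lon, +9·1° lat → SW at lon 66°, lat 39°.
Subsquare o=14, t=19: +14·0.0833333° lon, +19·0.0416667° lat → SW at lon 67.1667°, lat 39.7917°.
Extended square 1, 2: +1·0.00833333° lon, +2·0.00416667° lat → SW at lon 67.175°, lat 39.8°.
Cell spans 0.00833333° lon × 0.00416667° lat. Centre is SW corner plus half of each.
latitude 39.80208, longitude 67.17917.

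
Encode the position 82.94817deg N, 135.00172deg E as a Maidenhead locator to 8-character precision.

PR72mw07

Add 180° to longitude and 90° to latitude: 315.00172, 172.94817.
Field: 315.00172/20 → 15 → P, 172.94817/10 → 17 → R; chars PR.
Square: 15.00172/2 → 7, 2.94817/1 → 2; chars 72.
Subsquare: 1.00172/0.0833333 → 12 → m, 0.94817/0.0416667 → 22 → w; chars mw.
Extended square: 0.00172/0.00833333 → 0, 0.03150/0.00416667 → 7; chars 07.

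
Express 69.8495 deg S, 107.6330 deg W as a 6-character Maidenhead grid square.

DC60ed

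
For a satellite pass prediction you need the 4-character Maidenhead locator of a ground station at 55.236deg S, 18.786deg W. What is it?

Offset from 180°W / 90°S: lon 161.21°, lat 34.76°.
Field: 161.21/20 → 8 → I, 34.76/10 → 3 → D; chars ID.
Square: 1.21/2 → 0, 4.76/1 → 4; chars 04.

ID04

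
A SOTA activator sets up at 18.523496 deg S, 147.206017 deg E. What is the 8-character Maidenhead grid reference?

QH31ol44

Shift to the Maidenhead origin (180°W, 90°S): lon 327.20602, lat 71.47650.
Field: lon ⌊327.20602/20⌋ = 16 → Q; lat ⌊71.47650/10⌋ = 7 → H.
Square: lon ⌊7.20602/2⌋ = 3; lat ⌊1.47650/1⌋ = 1.
Subsquare: lon ⌊1.20602/0.0833333⌋ = 14 → o; lat ⌊0.47650/0.0416667⌋ = 11 → l.
Extended square: lon ⌊0.03935/0.00833333⌋ = 4; lat ⌊0.01817/0.00416667⌋ = 4.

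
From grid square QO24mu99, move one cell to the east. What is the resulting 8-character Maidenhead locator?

QO24nu09

Longitude extended square 9; +1 → 10, wraps to 0, carry into subsquare.
Longitude subsquare m = 12; +1 → 13 = n.
The latitude characters are unchanged.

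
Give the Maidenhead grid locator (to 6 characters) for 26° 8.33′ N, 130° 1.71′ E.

Offset from 180°W / 90°S: lon 310.0285°, lat 116.1388°.
Field: lon ⌊310.0285/20⌋ = 15 → P; lat ⌊116.1388/10⌋ = 11 → L.
Square: lon ⌊10.0285/2⌋ = 5; lat ⌊6.1388/1⌋ = 6.
Subsquare: lon ⌊0.0285/0.0833333⌋ = 0 → a; lat ⌊0.1388/0.0416667⌋ = 3 → d.

PL56ad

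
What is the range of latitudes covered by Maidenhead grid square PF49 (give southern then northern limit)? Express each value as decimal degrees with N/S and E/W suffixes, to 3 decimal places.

31.000° S, 30.000° S

Field P=15, F=5: +15·20° lon, +5·10° lat → SW at lon 120°, lat -40°.
Square 4, 9: +4·2° lon, +9·1° lat → SW at lon 128°, lat -31°.
Cell spans 2° lon × 1° lat.
south 31.000° S, north 30.000° S.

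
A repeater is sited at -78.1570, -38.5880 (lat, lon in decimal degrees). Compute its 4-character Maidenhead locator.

Offset from 180°W / 90°S: lon 141.41°, lat 11.84°.
Field: 141.41/20 → 7 → H, 11.84/10 → 1 → B; chars HB.
Square: 1.41/2 → 0, 1.84/1 → 1; chars 01.

HB01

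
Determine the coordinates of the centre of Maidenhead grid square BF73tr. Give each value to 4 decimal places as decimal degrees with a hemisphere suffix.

36.2708° S, 144.3750° W

Field B=1, F=5: +1·20° lon, +5·10° lat → SW at lon -160°, lat -40°.
Square 7, 3: +7·2° lon, +3·1° lat → SW at lon -146°, lat -37°.
Subsquare t=19, r=17: +19·0.0833333° lon, +17·0.0416667° lat → SW at lon -144.417°, lat -36.2917°.
Cell spans 0.0833333° lon × 0.0416667° lat. Centre is SW corner plus half of each.
latitude 36.2708° S, longitude 144.3750° W.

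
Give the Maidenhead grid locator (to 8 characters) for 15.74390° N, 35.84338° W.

HK25br88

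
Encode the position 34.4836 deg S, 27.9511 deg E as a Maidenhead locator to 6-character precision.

KF35xm

Add 180° to longitude and 90° to latitude: 207.9511, 55.5164.
Field: lon ⌊207.9511/20⌋ = 10 → K; lat ⌊55.5164/10⌋ = 5 → F.
Square: lon ⌊7.9511/2⌋ = 3; lat ⌊5.5164/1⌋ = 5.
Subsquare: lon ⌊1.9511/0.0833333⌋ = 23 → x; lat ⌊0.5164/0.0416667⌋ = 12 → m.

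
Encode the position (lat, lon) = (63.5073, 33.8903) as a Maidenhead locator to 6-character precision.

KP63wm

Shift to the Maidenhead origin (180°W, 90°S): lon 213.8903, lat 153.5073.
Field (20°×10°, letters A–R): lon ⌊213.8903/20⌋ = 10 → K; lat ⌊153.5073/10⌋ = 15 → P.
Square (2°×1°, digits 0–9): lon ⌊13.8903/2⌋ = 6; lat ⌊3.5073/1⌋ = 3.
Subsquare (5′×2.5′, letters a–x): lon ⌊1.8903/0.0833333⌋ = 22 → w; lat ⌊0.5073/0.0416667⌋ = 12 → m.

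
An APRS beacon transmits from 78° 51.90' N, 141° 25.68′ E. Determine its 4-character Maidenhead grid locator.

Add 180° to longitude and 90° to latitude: 321.43, 168.87.
Field: 321.43/20 → 16 → Q, 168.87/10 → 16 → Q; chars QQ.
Square: 1.43/2 → 0, 8.87/1 → 8; chars 08.

QQ08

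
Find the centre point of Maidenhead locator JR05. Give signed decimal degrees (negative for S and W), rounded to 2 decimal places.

85.50, 1.00

Field J=9, R=17: +9·20° lon, +17·10° lat → SW at lon 0°, lat 80°.
Square 0, 5: +0·2° lon, +5·1° lat → SW at lon 0°, lat 85°.
Cell spans 2° lon × 1° lat. Centre is SW corner plus half of each.
latitude 85.50, longitude 1.00.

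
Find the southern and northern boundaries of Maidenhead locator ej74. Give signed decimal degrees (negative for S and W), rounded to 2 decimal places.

Field E=4, J=9: +4·20° lon, +9·10° lat → SW at lon -100°, lat 0°.
Square 7, 4: +7·2° lon, +4·1° lat → SW at lon -86°, lat 4°.
Cell spans 2° lon × 1° lat.
south 4.00, north 5.00.

4.00, 5.00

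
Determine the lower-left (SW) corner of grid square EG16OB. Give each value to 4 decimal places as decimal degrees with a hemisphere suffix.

23.9583° S, 96.8333° W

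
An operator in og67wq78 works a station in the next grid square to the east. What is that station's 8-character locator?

Longitude extended square 7; +1 → 8.
The latitude characters are unchanged.

OG67wq88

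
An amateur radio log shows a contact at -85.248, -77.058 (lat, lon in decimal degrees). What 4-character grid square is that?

FA14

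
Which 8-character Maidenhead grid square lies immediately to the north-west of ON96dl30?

ON96dl21

Longitude extended square 3; −1 → 2.
Latitude extended square 0; +1 → 1.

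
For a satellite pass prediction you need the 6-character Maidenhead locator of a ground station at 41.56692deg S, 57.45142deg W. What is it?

GE18gk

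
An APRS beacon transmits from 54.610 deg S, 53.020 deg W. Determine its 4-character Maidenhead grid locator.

GD35

Shift to the Maidenhead origin (180°W, 90°S): lon 126.98, lat 35.39.
Field: 126.98/20 → 6 → G, 35.39/10 → 3 → D; chars GD.
Square: 6.98/2 → 3, 5.39/1 → 5; chars 35.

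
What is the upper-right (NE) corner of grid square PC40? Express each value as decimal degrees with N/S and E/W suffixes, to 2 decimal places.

69.00° S, 130.00° E

Field P=15, C=2: +15·20° lon, +2·10° lat → SW at lon 120°, lat -70°.
Square 4, 0: +4·2° lon, +0·1° lat → SW at lon 128°, lat -70°.
Cell spans 2° lon × 1° lat. NE corner is SW corner plus one full cell.
latitude 69.00° S, longitude 130.00° E.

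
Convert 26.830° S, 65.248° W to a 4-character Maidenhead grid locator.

FG73

Add 180° to longitude and 90° to latitude: 114.75, 63.17.
Field: 114.75/20 → 5 → F, 63.17/10 → 6 → G; chars FG.
Square: 14.75/2 → 7, 3.17/1 → 3; chars 73.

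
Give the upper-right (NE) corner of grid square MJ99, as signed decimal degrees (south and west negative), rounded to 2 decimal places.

10.00, 80.00

Field M=12, J=9: +12·20° lon, +9·10° lat → SW at lon 60°, lat 0°.
Square 9, 9: +9·2° lon, +9·1° lat → SW at lon 78°, lat 9°.
Cell spans 2° lon × 1° lat. NE corner is SW corner plus one full cell.
latitude 10.00, longitude 80.00.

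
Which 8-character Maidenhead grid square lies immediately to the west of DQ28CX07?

DQ28bx97

Longitude extended square 0; −1 → -1, wraps to 9, carry into subsquare.
Longitude subsquare c = 2; −1 → 1 = b.
The latitude characters are unchanged.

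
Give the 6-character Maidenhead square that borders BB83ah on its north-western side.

BB73xi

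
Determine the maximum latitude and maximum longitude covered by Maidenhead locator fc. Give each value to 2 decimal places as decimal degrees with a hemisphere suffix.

Field F=5, C=2: +5·20° lon, +2·10° lat → SW at lon -80°, lat -70°.
Cell spans 20° lon × 10° lat. NE corner is SW corner plus one full cell.
latitude 60.00° S, longitude 60.00° W.

60.00° S, 60.00° W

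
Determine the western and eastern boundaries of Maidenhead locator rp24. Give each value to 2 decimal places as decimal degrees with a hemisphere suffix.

Field R=17, P=15: +17·20° lon, +15·10° lat → SW at lon 160°, lat 60°.
Square 2, 4: +2·2° lon, +4·1° lat → SW at lon 164°, lat 64°.
Cell spans 2° lon × 1° lat.
west 164.00° E, east 166.00° E.

164.00° E, 166.00° E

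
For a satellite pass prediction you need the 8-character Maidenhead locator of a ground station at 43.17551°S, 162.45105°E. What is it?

RE16ft47

Shift to the Maidenhead origin (180°W, 90°S): lon 342.45105, lat 46.82449.
Field: 342.45105/20 → 17 → R, 46.82449/10 → 4 → E; chars RE.
Square: 2.45105/2 → 1, 6.82449/1 → 6; chars 16.
Subsquare: 0.45105/0.0833333 → 5 → f, 0.82449/0.0416667 → 19 → t; chars ft.
Extended square: 0.03438/0.00833333 → 4, 0.03282/0.00416667 → 7; chars 47.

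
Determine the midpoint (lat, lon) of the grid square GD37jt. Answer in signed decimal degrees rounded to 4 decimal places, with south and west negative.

-52.1875, -53.2083

Field G=6, D=3: +6·20° lon, +3·10° lat → SW at lon -60°, lat -60°.
Square 3, 7: +3·2° lon, +7·1° lat → SW at lon -54°, lat -53°.
Subsquare j=9, t=19: +9·0.0833333° lon, +19·0.0416667° lat → SW at lon -53.25°, lat -52.2083°.
Cell spans 0.0833333° lon × 0.0416667° lat. Centre is SW corner plus half of each.
latitude -52.1875, longitude -53.2083.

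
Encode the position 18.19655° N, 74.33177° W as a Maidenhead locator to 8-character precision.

FK28ue07

Shift to the Maidenhead origin (180°W, 90°S): lon 105.66823, lat 108.19655.
Field: lon ⌊105.66823/20⌋ = 5 → F; lat ⌊108.19655/10⌋ = 10 → K.
Square: lon ⌊5.66823/2⌋ = 2; lat ⌊8.19655/1⌋ = 8.
Subsquare: lon ⌊1.66823/0.0833333⌋ = 20 → u; lat ⌊0.19655/0.0416667⌋ = 4 → e.
Extended square: lon ⌊0.00156/0.00833333⌋ = 0; lat ⌊0.02988/0.00416667⌋ = 7.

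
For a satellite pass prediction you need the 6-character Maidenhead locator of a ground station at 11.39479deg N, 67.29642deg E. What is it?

Add 180° to longitude and 90° to latitude: 247.2964, 101.3948.
Field: 247.2964/20 → 12 → M, 101.3948/10 → 10 → K; chars MK.
Square: 7.2964/2 → 3, 1.3948/1 → 1; chars 31.
Subsquare: 1.2964/0.0833333 → 15 → p, 0.3948/0.0416667 → 9 → j; chars pj.

MK31pj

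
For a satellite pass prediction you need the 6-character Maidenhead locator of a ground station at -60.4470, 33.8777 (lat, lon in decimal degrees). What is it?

Offset from 180°W / 90°S: lon 213.8777°, lat 29.5530°.
Field: lon ⌊213.8777/20⌋ = 10 → K; lat ⌊29.5530/10⌋ = 2 → C.
Square: lon ⌊13.8777/2⌋ = 6; lat ⌊9.5530/1⌋ = 9.
Subsquare: lon ⌊1.8777/0.0833333⌋ = 22 → w; lat ⌊0.5530/0.0416667⌋ = 13 → n.

KC69wn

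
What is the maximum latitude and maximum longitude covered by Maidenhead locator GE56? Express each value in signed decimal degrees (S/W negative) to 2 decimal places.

Field G=6, E=4: +6·20° lon, +4·10° lat → SW at lon -60°, lat -50°.
Square 5, 6: +5·2° lon, +6·1° lat → SW at lon -50°, lat -44°.
Cell spans 2° lon × 1° lat. NE corner is SW corner plus one full cell.
latitude -43.00, longitude -48.00.

-43.00, -48.00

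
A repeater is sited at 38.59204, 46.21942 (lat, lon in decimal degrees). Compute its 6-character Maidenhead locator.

LM38co

Add 180° to longitude and 90° to latitude: 226.2194, 128.5920.
Field: lon ⌊226.2194/20⌋ = 11 → L; lat ⌊128.5920/10⌋ = 12 → M.
Square: lon ⌊6.2194/2⌋ = 3; lat ⌊8.5920/1⌋ = 8.
Subsquare: lon ⌊0.2194/0.0833333⌋ = 2 → c; lat ⌊0.5920/0.0416667⌋ = 14 → o.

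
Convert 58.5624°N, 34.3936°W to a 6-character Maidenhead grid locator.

HO28tn

Add 180° to longitude and 90° to latitude: 145.6064, 148.5624.
Field: 145.6064/20 → 7 → H, 148.5624/10 → 14 → O; chars HO.
Square: 5.6064/2 → 2, 8.5624/1 → 8; chars 28.
Subsquare: 1.6064/0.0833333 → 19 → t, 0.5624/0.0416667 → 13 → n; chars tn.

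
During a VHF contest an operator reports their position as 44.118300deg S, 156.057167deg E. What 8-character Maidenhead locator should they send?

QE85av61

Shift to the Maidenhead origin (180°W, 90°S): lon 336.05717, lat 45.88170.
Field: lon ⌊336.05717/20⌋ = 16 → Q; lat ⌊45.88170/10⌋ = 4 → E.
Square: lon ⌊16.05717/2⌋ = 8; lat ⌊5.88170/1⌋ = 5.
Subsquare: lon ⌊0.05717/0.0833333⌋ = 0 → a; lat ⌊0.88170/0.0416667⌋ = 21 → v.
Extended square: lon ⌊0.05717/0.00833333⌋ = 6; lat ⌊0.00670/0.00416667⌋ = 1.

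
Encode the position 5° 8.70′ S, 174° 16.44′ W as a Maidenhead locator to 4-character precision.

Offset from 180°W / 90°S: lon 5.73°, lat 84.86°.
Field (20°×10°, letters A–R): lon ⌊5.73/20⌋ = 0 → A; lat ⌊84.86/10⌋ = 8 → I.
Square (2°×1°, digits 0–9): lon ⌊5.73/2⌋ = 2; lat ⌊4.86/1⌋ = 4.

AI24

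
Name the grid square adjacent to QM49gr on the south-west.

QM49fq

Longitude subsquare g = 6; −1 → 5 = f.
Latitude subsquare r = 17; −1 → 16 = q.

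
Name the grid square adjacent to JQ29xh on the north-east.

Longitude subsquare x = 23; +1 → 24, wraps to 0 = a, carry into square.
Longitude square 2; +1 → 3.
Latitude subsquare h = 7; +1 → 8 = i.

JQ39ai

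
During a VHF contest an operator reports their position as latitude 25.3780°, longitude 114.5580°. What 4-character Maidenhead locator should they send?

OL75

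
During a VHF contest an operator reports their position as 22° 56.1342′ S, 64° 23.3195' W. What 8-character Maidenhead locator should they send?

FG77tb35

Shift to the Maidenhead origin (180°W, 90°S): lon 115.61134, lat 67.06443.
Field: 115.61134/20 → 5 → F, 67.06443/10 → 6 → G; chars FG.
Square: 15.61134/2 → 7, 7.06443/1 → 7; chars 77.
Subsquare: 1.61134/0.0833333 → 19 → t, 0.06443/0.0416667 → 1 → b; chars tb.
Extended square: 0.02801/0.00833333 → 3, 0.02276/0.00416667 → 5; chars 35.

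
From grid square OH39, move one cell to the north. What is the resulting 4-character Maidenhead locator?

OI30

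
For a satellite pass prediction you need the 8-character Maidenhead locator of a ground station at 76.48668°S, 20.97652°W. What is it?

HB93mm23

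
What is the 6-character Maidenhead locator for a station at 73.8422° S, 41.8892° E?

Offset from 180°W / 90°S: lon 221.8892°, lat 16.1578°.
Field: 221.8892/20 → 11 → L, 16.1578/10 → 1 → B; chars LB.
Square: 1.8892/2 → 0, 6.1578/1 → 6; chars 06.
Subsquare: 1.8892/0.0833333 → 22 → w, 0.1578/0.0416667 → 3 → d; chars wd.

LB06wd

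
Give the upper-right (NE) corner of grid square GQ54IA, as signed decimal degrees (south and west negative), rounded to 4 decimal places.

74.0417, -49.2500

Field G=6, Q=16: +6·20° lon, +16·10° lat → SW at lon -60°, lat 70°.
Square 5, 4: +5·2° lon, +4·1° lat → SW at lon -50°, lat 74°.
Subsquare i=8, a=0: +8·0.0833333° lon, +0·0.0416667° lat → SW at lon -49.3333°, lat 74°.
Cell spans 0.0833333° lon × 0.0416667° lat. NE corner is SW corner plus one full cell.
latitude 74.0417, longitude -49.2500.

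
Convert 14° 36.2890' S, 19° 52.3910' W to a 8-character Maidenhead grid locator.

Offset from 180°W / 90°S: lon 160.12682°, lat 75.39518°.
Field (20°×10°, letters A–R): lon ⌊160.12682/20⌋ = 8 → I; lat ⌊75.39518/10⌋ = 7 → H.
Square (2°×1°, digits 0–9): lon ⌊0.12682/2⌋ = 0; lat ⌊5.39518/1⌋ = 5.
Subsquare (5′×2.5′, letters a–x): lon ⌊0.12682/0.0833333⌋ = 1 → b; lat ⌊0.39518/0.0416667⌋ = 9 → j.
Extended square (30″×15″, digits 0–9): lon ⌊0.04348/0.00833333⌋ = 5; lat ⌊0.02018/0.00416667⌋ = 4.

IH05bj54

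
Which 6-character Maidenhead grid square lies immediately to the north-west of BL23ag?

Longitude subsquare a = 0; −1 → -1, wraps to 23 = x, carry into square.
Longitude square 2; −1 → 1.
Latitude subsquare g = 6; +1 → 7 = h.

BL13xh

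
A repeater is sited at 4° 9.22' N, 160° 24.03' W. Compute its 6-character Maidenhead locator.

Add 180° to longitude and 90° to latitude: 19.5995, 94.1537.
Field: lon ⌊19.5995/20⌋ = 0 → A; lat ⌊94.1537/10⌋ = 9 → J.
Square: lon ⌊19.5995/2⌋ = 9; lat ⌊4.1537/1⌋ = 4.
Subsquare: lon ⌊1.5995/0.0833333⌋ = 19 → t; lat ⌊0.1537/0.0416667⌋ = 3 → d.

AJ94td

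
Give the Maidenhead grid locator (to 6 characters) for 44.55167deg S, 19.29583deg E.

JE95pk

Add 180° to longitude and 90° to latitude: 199.2958, 45.4483.
Field: lon ⌊199.2958/20⌋ = 9 → J; lat ⌊45.4483/10⌋ = 4 → E.
Square: lon ⌊19.2958/2⌋ = 9; lat ⌊5.4483/1⌋ = 5.
Subsquare: lon ⌊1.2958/0.0833333⌋ = 15 → p; lat ⌊0.4483/0.0416667⌋ = 10 → k.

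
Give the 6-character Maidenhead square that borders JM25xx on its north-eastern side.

Longitude subsquare x = 23; +1 → 24, wraps to 0 = a, carry into square.
Longitude square 2; +1 → 3.
Latitude subsquare x = 23; +1 → 24, wraps to 0 = a, carry into square.
Latitude square 5; +1 → 6.

JM36aa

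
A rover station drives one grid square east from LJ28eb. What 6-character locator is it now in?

LJ28fb

Longitude subsquare e = 4; +1 → 5 = f.
The latitude characters are unchanged.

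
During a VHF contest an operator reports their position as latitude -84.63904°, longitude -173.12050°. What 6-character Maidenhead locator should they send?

Shift to the Maidenhead origin (180°W, 90°S): lon 6.8795, lat 5.3610.
Field: 6.8795/20 → 0 → A, 5.3610/10 → 0 → A; chars AA.
Square: 6.8795/2 → 3, 5.3610/1 → 5; chars 35.
Subsquare: 0.8795/0.0833333 → 10 → k, 0.3610/0.0416667 → 8 → i; chars ki.

AA35ki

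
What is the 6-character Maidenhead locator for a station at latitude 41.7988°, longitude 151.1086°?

Add 180° to longitude and 90° to latitude: 331.1086, 131.7988.
Field (20°×10°, letters A–R): 331.1086/20 → 16 → Q, 131.7988/10 → 13 → N; chars QN.
Square (2°×1°, digits 0–9): 11.1086/2 → 5, 1.7988/1 → 1; chars 51.
Subsquare (5′×2.5′, letters a–x): 1.1086/0.0833333 → 13 → n, 0.7988/0.0416667 → 19 → t; chars nt.

QN51nt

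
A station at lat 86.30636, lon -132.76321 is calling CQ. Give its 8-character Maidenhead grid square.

Shift to the Maidenhead origin (180°W, 90°S): lon 47.23679, lat 176.30636.
Field (20°×10°, letters A–R): lon ⌊47.23679/20⌋ = 2 → C; lat ⌊176.30636/10⌋ = 17 → R.
Square (2°×1°, digits 0–9): lon ⌊7.23679/2⌋ = 3; lat ⌊6.30636/1⌋ = 6.
Subsquare (5′×2.5′, letters a–x): lon ⌊1.23679/0.0833333⌋ = 14 → o; lat ⌊0.30636/0.0416667⌋ = 7 → h.
Extended square (30″×15″, digits 0–9): lon ⌊0.07012/0.00833333⌋ = 8; lat ⌊0.01469/0.00416667⌋ = 3.

CR36oh83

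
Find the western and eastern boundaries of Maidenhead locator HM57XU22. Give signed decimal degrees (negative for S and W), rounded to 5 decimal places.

Field H=7, M=12: +7·20° lon, +12·10° lat → SW at lon -40°, lat 30°.
Square 5, 7: +5·2° lon, +7·1° lat → SW at lon -30°, lat 37°.
Subsquare x=23, u=20: +23·0.0833333° lon, +20·0.0416667° lat → SW at lon -28.0833°, lat 37.8333°.
Extended square 2, 2: +2·0.00833333° lon, +2·0.00416667° lat → SW at lon -28.0667°, lat 37.8417°.
Cell spans 0.00833333° lon × 0.00416667° lat.
west -28.06667, east -28.05833.

-28.06667, -28.05833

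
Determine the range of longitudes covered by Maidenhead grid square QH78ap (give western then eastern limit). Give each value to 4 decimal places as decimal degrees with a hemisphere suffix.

Field Q=16, H=7: +16·20° lon, +7·10° lat → SW at lon 140°, lat -20°.
Square 7, 8: +7·2° lon, +8·1° lat → SW at lon 154°, lat -12°.
Subsquare a=0, p=15: +0·0.0833333° lon, +15·0.0416667° lat → SW at lon 154°, lat -11.375°.
Cell spans 0.0833333° lon × 0.0416667° lat.
west 154.0000° E, east 154.0833° E.

154.0000° E, 154.0833° E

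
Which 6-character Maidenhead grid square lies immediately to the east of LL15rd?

LL15sd

Longitude subsquare r = 17; +1 → 18 = s.
The latitude characters are unchanged.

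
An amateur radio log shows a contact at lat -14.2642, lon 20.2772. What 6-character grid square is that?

Offset from 180°W / 90°S: lon 200.2772°, lat 75.7358°.
Field: 200.2772/20 → 10 → K, 75.7358/10 → 7 → H; chars KH.
Square: 0.2772/2 → 0, 5.7358/1 → 5; chars 05.
Subsquare: 0.2772/0.0833333 → 3 → d, 0.7358/0.0416667 → 17 → r; chars dr.

KH05dr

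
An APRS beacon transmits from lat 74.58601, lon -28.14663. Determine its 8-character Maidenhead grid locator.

HQ54wo20

Add 180° to longitude and 90° to latitude: 151.85337, 164.58601.
Field: lon ⌊151.85337/20⌋ = 7 → H; lat ⌊164.58601/10⌋ = 16 → Q.
Square: lon ⌊11.85337/2⌋ = 5; lat ⌊4.58601/1⌋ = 4.
Subsquare: lon ⌊1.85337/0.0833333⌋ = 22 → w; lat ⌊0.58601/0.0416667⌋ = 14 → o.
Extended square: lon ⌊0.02004/0.00833333⌋ = 2; lat ⌊0.00268/0.00416667⌋ = 0.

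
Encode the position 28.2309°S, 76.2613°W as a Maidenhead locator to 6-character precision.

FG11us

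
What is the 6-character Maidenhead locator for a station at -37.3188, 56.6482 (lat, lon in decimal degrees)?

Shift to the Maidenhead origin (180°W, 90°S): lon 236.6482, lat 52.6812.
Field: 236.6482/20 → 11 → L, 52.6812/10 → 5 → F; chars LF.
Square: 16.6482/2 → 8, 2.6812/1 → 2; chars 82.
Subsquare: 0.6482/0.0833333 → 7 → h, 0.6812/0.0416667 → 16 → q; chars hq.

LF82hq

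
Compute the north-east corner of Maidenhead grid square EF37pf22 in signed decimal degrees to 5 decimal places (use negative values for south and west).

-32.77917, -92.72500

Field E=4, F=5: +4·20° lon, +5·10° lat → SW at lon -100°, lat -40°.
Square 3, 7: +3·2° lon, +7·1° lat → SW at lon -94°, lat -33°.
Subsquare p=15, f=5: +15·0.0833333° lon, +5·0.0416667° lat → SW at lon -92.75°, lat -32.7917°.
Extended square 2, 2: +2·0.00833333° lon, +2·0.00416667° lat → SW at lon -92.7333°, lat -32.7833°.
Cell spans 0.00833333° lon × 0.00416667° lat. NE corner is SW corner plus one full cell.
latitude -32.77917, longitude -92.72500.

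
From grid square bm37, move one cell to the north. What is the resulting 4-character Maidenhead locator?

Latitude square 7; +1 → 8.
The longitude characters are unchanged.

BM38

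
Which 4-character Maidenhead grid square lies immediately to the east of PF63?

PF73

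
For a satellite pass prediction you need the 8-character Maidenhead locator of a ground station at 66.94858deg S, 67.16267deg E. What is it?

Shift to the Maidenhead origin (180°W, 90°S): lon 247.16267, lat 23.05142.
Field: lon ⌊247.16267/20⌋ = 12 → M; lat ⌊23.05142/10⌋ = 2 → C.
Square: lon ⌊7.16267/2⌋ = 3; lat ⌊3.05142/1⌋ = 3.
Subsquare: lon ⌊1.16267/0.0833333⌋ = 13 → n; lat ⌊0.05142/0.0416667⌋ = 1 → b.
Extended square: lon ⌊0.07934/0.00833333⌋ = 9; lat ⌊0.00975/0.00416667⌋ = 2.

MC33nb92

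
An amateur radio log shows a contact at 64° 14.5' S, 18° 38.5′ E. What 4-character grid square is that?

JC95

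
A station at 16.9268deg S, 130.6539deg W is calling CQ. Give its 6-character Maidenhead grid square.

CH43qb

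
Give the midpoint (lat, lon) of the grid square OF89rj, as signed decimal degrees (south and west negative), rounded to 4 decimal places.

-30.6042, 117.4583

Field O=14, F=5: +14·20° lon, +5·10° lat → SW at lon 100°, lat -40°.
Square 8, 9: +8·2° lon, +9·1° lat → SW at lon 116°, lat -31°.
Subsquare r=17, j=9: +17·0.0833333° lon, +9·0.0416667° lat → SW at lon 117.417°, lat -30.625°.
Cell spans 0.0833333° lon × 0.0416667° lat. Centre is SW corner plus half of each.
latitude -30.6042, longitude 117.4583.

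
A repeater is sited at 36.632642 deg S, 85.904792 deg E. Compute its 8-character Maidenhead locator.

Offset from 180°W / 90°S: lon 265.90479°, lat 53.36736°.
Field (20°×10°, letters A–R): 265.90479/20 → 13 → N, 53.36736/10 → 5 → F; chars NF.
Square (2°×1°, digits 0–9): 5.90479/2 → 2, 3.36736/1 → 3; chars 23.
Subsquare (5′×2.5′, letters a–x): 1.90479/0.0833333 → 22 → w, 0.36736/0.0416667 → 8 → i; chars wi.
Extended square (30″×15″, digits 0–9): 0.07146/0.00833333 → 8, 0.03402/0.00416667 → 8; chars 88.

NF23wi88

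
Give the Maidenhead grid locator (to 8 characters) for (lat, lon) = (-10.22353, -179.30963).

Offset from 180°W / 90°S: lon 0.69037°, lat 79.77647°.
Field (20°×10°, letters A–R): 0.69037/20 → 0 → A, 79.77647/10 → 7 → H; chars AH.
Square (2°×1°, digits 0–9): 0.69037/2 → 0, 9.77647/1 → 9; chars 09.
Subsquare (5′×2.5′, letters a–x): 0.69037/0.0833333 → 8 → i, 0.77647/0.0416667 → 18 → s; chars is.
Extended square (30″×15″, digits 0–9): 0.02370/0.00833333 → 2, 0.02647/0.00416667 → 6; chars 26.

AH09is26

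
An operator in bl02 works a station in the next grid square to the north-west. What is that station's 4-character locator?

Longitude square 0; −1 → -1, wraps to 9, carry into field.
Longitude field B = 1; −1 → 0 = A.
Latitude square 2; +1 → 3.

AL93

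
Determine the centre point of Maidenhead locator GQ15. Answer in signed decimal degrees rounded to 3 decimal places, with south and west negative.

Field G=6, Q=16: +6·20° lon, +16·10° lat → SW at lon -60°, lat 70°.
Square 1, 5: +1·2° lon, +5·1° lat → SW at lon -58°, lat 75°.
Cell spans 2° lon × 1° lat. Centre is SW corner plus half of each.
latitude 75.500, longitude -57.000.

75.500, -57.000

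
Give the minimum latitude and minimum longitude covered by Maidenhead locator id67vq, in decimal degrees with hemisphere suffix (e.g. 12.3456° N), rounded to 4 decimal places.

Field I=8, D=3: +8·20° lon, +3·10° lat → SW at lon -20°, lat -60°.
Square 6, 7: +6·2° lon, +7·1° lat → SW at lon -8°, lat -53°.
Subsquare v=21, q=16: +21·0.0833333° lon, +16·0.0416667° lat → SW at lon -6.25°, lat -52.3333°.
latitude 52.3333° S, longitude 6.2500° W.

52.3333° S, 6.2500° W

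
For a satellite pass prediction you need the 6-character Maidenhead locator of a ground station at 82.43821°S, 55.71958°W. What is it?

GA27dn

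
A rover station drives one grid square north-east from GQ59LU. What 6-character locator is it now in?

Longitude subsquare l = 11; +1 → 12 = m.
Latitude subsquare u = 20; +1 → 21 = v.

GQ59mv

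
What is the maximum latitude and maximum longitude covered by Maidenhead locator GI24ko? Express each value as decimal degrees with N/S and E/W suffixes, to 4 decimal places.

5.3750° S, 55.0833° W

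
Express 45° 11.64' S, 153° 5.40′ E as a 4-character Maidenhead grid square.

QE64

Shift to the Maidenhead origin (180°W, 90°S): lon 333.09, lat 44.81.
Field (20°×10°, letters A–R): lon ⌊333.09/20⌋ = 16 → Q; lat ⌊44.81/10⌋ = 4 → E.
Square (2°×1°, digits 0–9): lon ⌊13.09/2⌋ = 6; lat ⌊4.81/1⌋ = 4.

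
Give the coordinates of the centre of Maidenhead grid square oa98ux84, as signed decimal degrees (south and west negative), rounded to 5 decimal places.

-81.02292, 119.73750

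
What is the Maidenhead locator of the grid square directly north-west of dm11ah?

DM01xi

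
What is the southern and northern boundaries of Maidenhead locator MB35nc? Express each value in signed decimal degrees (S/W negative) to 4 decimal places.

-74.9167, -74.8750

Field M=12, B=1: +12·20° lon, +1·10° lat → SW at lon 60°, lat -80°.
Square 3, 5: +3·2° lon, +5·1° lat → SW at lon 66°, lat -75°.
Subsquare n=13, c=2: +13·0.0833333° lon, +2·0.0416667° lat → SW at lon 67.0833°, lat -74.9167°.
Cell spans 0.0833333° lon × 0.0416667° lat.
south -74.9167, north -74.8750.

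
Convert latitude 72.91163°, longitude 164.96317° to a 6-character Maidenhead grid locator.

RQ22lv

Shift to the Maidenhead origin (180°W, 90°S): lon 344.9632, lat 162.9116.
Field: lon ⌊344.9632/20⌋ = 17 → R; lat ⌊162.9116/10⌋ = 16 → Q.
Square: lon ⌊4.9632/2⌋ = 2; lat ⌊2.9116/1⌋ = 2.
Subsquare: lon ⌊0.9632/0.0833333⌋ = 11 → l; lat ⌊0.9116/0.0416667⌋ = 21 → v.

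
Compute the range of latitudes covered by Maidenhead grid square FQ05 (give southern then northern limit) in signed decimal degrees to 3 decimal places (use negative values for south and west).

75.000, 76.000

Field F=5, Q=16: +5·20° lon, +16·10° lat → SW at lon -80°, lat 70°.
Square 0, 5: +0·2° lon, +5·1° lat → SW at lon -80°, lat 75°.
Cell spans 2° lon × 1° lat.
south 75.000, north 76.000.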